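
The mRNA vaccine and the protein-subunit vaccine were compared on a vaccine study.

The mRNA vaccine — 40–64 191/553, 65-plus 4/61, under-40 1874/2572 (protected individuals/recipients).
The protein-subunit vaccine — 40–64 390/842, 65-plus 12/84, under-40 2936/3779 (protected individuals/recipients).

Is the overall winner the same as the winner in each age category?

Yes

40–64: the mRNA vaccine 191/553 = 34.5%, the protein-subunit vaccine 390/842 = 46.3% → the protein-subunit vaccine
65-plus: the mRNA vaccine 4/61 = 6.6%, the protein-subunit vaccine 12/84 = 14.3% → the protein-subunit vaccine
Under-40: the mRNA vaccine 1874/2572 = 72.9%, the protein-subunit vaccine 2936/3779 = 77.7% → the protein-subunit vaccine
Overall: the mRNA vaccine 2069/3186 = 64.9%, the protein-subunit vaccine 3338/4705 = 70.9% → the protein-subunit vaccine
The protein-subunit vaccine wins overall and in every age group — no reversal.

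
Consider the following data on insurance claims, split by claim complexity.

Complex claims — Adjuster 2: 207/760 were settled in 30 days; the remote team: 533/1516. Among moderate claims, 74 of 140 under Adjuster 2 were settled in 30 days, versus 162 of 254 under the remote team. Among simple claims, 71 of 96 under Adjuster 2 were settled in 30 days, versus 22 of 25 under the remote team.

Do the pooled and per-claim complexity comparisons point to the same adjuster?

Complex: Adjuster 2 207/760 = 27.2%, the remote team 533/1516 = 35.2% → the remote team
Moderate: Adjuster 2 74/140 = 52.9%, the remote team 162/254 = 63.8% → the remote team
Simple: Adjuster 2 71/96 = 74.0%, the remote team 22/25 = 88.0% → the remote team
Overall: Adjuster 2 352/996 = 35.3%, the remote team 717/1795 = 39.9% → the remote team
The remote team wins overall and in every claim group — no reversal.

Yes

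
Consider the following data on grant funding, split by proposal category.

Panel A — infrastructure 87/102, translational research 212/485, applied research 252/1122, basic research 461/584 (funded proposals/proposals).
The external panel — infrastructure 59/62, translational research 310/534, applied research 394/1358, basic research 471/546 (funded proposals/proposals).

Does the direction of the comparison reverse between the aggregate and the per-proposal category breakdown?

No

Infrastructure: Panel A 87/102 = 85.3%, the external panel 59/62 = 95.2% → the external panel
Translational research: Panel A 212/485 = 43.7%, the external panel 310/534 = 58.1% → the external panel
Applied research: Panel A 252/1122 = 22.5%, the external panel 394/1358 = 29.0% → the external panel
Basic research: Panel A 461/584 = 78.9%, the external panel 471/546 = 86.3% → the external panel
Overall: Panel A 1012/2293 = 44.1%, the external panel 1234/2500 = 49.4% → the external panel
The external panel wins overall and in every proposal group — no reversal.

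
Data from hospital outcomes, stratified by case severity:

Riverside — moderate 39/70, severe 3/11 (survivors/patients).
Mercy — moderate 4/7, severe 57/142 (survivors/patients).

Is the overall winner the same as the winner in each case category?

Moderate: Riverside 39/70 = 55.7%, Mercy 4/7 = 57.1% → Mercy
Severe: Riverside 3/11 = 27.3%, Mercy 57/142 = 40.1% → Mercy
Overall: Riverside 42/81 = 51.9%, Mercy 61/149 = 40.9% → Riverside
Mercy wins each case group but Riverside wins overall — the comparison reverses. Mercy's patients skew toward severe, which has a lower base rate.

No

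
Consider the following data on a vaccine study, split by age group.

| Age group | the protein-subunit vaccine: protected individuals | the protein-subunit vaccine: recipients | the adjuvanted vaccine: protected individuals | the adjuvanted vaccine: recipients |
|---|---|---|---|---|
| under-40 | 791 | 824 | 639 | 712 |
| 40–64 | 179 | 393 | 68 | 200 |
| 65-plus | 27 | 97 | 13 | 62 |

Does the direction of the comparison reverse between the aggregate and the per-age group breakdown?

Under-40: the protein-subunit vaccine 791/824 = 96.0%, the adjuvanted vaccine 639/712 = 89.7% → the protein-subunit vaccine
40–64: the protein-subunit vaccine 179/393 = 45.5%, the adjuvanted vaccine 68/200 = 34.0% → the protein-subunit vaccine
65-plus: the protein-subunit vaccine 27/97 = 27.8%, the adjuvanted vaccine 13/62 = 21.0% → the protein-subunit vaccine
Overall: the protein-subunit vaccine 997/1314 = 75.9%, the adjuvanted vaccine 720/974 = 73.9% → the protein-subunit vaccine
The protein-subunit vaccine wins overall and in every age group — no reversal.

No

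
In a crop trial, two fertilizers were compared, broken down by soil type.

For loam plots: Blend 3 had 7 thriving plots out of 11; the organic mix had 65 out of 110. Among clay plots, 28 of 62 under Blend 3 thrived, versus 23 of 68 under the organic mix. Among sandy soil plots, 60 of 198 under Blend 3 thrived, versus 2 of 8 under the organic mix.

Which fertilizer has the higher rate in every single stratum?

Loam: Blend 3 7/11 = 63.6%, the organic mix 65/110 = 59.1% → Blend 3
Clay: Blend 3 28/62 = 45.2%, the organic mix 23/68 = 33.8% → Blend 3
Sandy soil: Blend 3 60/198 = 30.3%, the organic mix 2/8 = 25.0% → Blend 3
Blend 3 has the higher rate in all 3 groups.

Blend 3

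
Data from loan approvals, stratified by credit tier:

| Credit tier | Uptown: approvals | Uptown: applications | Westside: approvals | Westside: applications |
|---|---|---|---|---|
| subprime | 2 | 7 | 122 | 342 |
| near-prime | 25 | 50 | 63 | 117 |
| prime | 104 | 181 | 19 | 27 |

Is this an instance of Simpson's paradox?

Yes

Subprime: Uptown 2/7 = 28.6%, Westside 122/342 = 35.7% → Westside
Near-prime: Uptown 25/50 = 50.0%, Westside 63/117 = 53.8% → Westside
Prime: Uptown 104/181 = 57.5%, Westside 19/27 = 70.4% → Westside
Overall: Uptown 131/238 = 55.0%, Westside 204/486 = 42.0% → Uptown
Westside wins each credit group but Uptown wins overall — the comparison reverses. Westside's applications skew toward subprime, which has a lower base rate.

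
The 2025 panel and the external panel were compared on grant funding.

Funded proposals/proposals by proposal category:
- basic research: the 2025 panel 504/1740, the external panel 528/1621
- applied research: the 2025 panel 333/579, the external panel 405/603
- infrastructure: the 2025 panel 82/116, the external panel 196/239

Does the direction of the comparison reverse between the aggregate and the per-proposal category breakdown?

Basic research: the 2025 panel 504/1740 = 29.0%, the external panel 528/1621 = 32.6% → the external panel
Applied research: the 2025 panel 333/579 = 57.5%, the external panel 405/603 = 67.2% → the external panel
Infrastructure: the 2025 panel 82/116 = 70.7%, the external panel 196/239 = 82.0% → the external panel
Overall: the 2025 panel 919/2435 = 37.7%, the external panel 1129/2463 = 45.8% → the external panel
The external panel wins overall and in every proposal group — no reversal.

No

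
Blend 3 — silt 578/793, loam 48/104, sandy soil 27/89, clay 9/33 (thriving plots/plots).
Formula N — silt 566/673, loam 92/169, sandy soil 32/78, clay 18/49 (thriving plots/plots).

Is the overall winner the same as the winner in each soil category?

Silt: Blend 3 578/793 = 72.9%, Formula N 566/673 = 84.1% → Formula N
Loam: Blend 3 48/104 = 46.2%, Formula N 92/169 = 54.4% → Formula N
Sandy soil: Blend 3 27/89 = 30.3%, Formula N 32/78 = 41.0% → Formula N
Clay: Blend 3 9/33 = 27.3%, Formula N 18/49 = 36.7% → Formula N
Overall: Blend 3 662/1019 = 65.0%, Formula N 708/969 = 73.1% → Formula N
Formula N wins overall and in every soil group — no reversal.

Yes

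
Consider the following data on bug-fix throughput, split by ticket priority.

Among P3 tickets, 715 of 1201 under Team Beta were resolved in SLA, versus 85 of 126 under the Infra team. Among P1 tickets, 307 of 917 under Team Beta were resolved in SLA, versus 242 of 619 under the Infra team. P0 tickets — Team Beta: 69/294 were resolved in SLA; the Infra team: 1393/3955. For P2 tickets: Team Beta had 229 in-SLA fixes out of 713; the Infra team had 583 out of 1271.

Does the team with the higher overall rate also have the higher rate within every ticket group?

No

P3: Team Beta 715/1201 = 59.5%, the Infra team 85/126 = 67.5% → the Infra team
P1: Team Beta 307/917 = 33.5%, the Infra team 242/619 = 39.1% → the Infra team
P0: Team Beta 69/294 = 23.5%, the Infra team 1393/3955 = 35.2% → the Infra team
P2: Team Beta 229/713 = 32.1%, the Infra team 583/1271 = 45.9% → the Infra team
Overall: Team Beta 1320/3125 = 42.2%, the Infra team 2303/5971 = 38.6% → Team Beta
The Infra team wins each ticket group but Team Beta wins overall — the comparison reverses. The Infra team's tickets skew toward P0, which has a lower base rate.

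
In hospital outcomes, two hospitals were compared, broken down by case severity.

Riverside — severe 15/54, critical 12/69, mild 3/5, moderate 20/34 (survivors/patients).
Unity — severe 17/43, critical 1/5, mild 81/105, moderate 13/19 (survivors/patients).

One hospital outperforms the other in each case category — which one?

Unity

Severe: Riverside 15/54 = 27.8%, Unity 17/43 = 39.5% → Unity
Critical: Riverside 12/69 = 17.4%, Unity 1/5 = 20.0% → Unity
Mild: Riverside 3/5 = 60.0%, Unity 81/105 = 77.1% → Unity
Moderate: Riverside 20/34 = 58.8%, Unity 13/19 = 68.4% → Unity
Unity has the higher rate in all 4 groups.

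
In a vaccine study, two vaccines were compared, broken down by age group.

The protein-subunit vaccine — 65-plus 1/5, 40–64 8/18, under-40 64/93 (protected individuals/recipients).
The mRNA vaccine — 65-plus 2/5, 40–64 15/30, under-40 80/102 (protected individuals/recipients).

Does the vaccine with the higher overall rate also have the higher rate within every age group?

Yes

65-plus: the protein-subunit vaccine 1/5 = 20.0%, the mRNA vaccine 2/5 = 40.0% → the mRNA vaccine
40–64: the protein-subunit vaccine 8/18 = 44.4%, the mRNA vaccine 15/30 = 50.0% → the mRNA vaccine
Under-40: the protein-subunit vaccine 64/93 = 68.8%, the mRNA vaccine 80/102 = 78.4% → the mRNA vaccine
Overall: the protein-subunit vaccine 73/116 = 62.9%, the mRNA vaccine 97/137 = 70.8% → the mRNA vaccine
The mRNA vaccine wins overall and in every age group — no reversal.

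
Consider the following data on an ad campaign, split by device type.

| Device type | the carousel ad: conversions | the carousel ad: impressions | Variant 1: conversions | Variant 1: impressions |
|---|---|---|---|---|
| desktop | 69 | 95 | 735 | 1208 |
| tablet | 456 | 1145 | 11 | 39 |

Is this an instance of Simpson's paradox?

Yes

Desktop: the carousel ad 69/95 = 72.6%, Variant 1 735/1208 = 60.8% → the carousel ad
Tablet: the carousel ad 456/1145 = 39.8%, Variant 1 11/39 = 28.2% → the carousel ad
Overall: the carousel ad 525/1240 = 42.3%, Variant 1 746/1247 = 59.8% → Variant 1
The carousel ad wins each device group but Variant 1 wins overall — the comparison reverses. The carousel ad's impressions skew toward tablet, which has a lower base rate.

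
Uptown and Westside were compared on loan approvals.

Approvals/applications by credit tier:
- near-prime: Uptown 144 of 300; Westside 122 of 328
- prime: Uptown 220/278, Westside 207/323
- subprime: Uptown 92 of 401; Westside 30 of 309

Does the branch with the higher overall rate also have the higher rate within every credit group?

Yes

Near-prime: Uptown 144/300 = 48.0%, Westside 122/328 = 37.2% → Uptown
Prime: Uptown 220/278 = 79.1%, Westside 207/323 = 64.1% → Uptown
Subprime: Uptown 92/401 = 22.9%, Westside 30/309 = 9.7% → Uptown
Overall: Uptown 456/979 = 46.6%, Westside 359/960 = 37.4% → Uptown
Uptown wins overall and in every credit group — no reversal.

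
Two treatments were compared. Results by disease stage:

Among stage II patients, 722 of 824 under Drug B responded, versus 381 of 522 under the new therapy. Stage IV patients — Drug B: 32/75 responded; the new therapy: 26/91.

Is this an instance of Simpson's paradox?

No

Stage II: Drug B 722/824 = 87.6%, the new therapy 381/522 = 73.0% → Drug B
Stage IV: Drug B 32/75 = 42.7%, the new therapy 26/91 = 28.6% → Drug B
Overall: Drug B 754/899 = 83.9%, the new therapy 407/613 = 66.4% → Drug B
Drug B wins overall and in every disease group — no reversal.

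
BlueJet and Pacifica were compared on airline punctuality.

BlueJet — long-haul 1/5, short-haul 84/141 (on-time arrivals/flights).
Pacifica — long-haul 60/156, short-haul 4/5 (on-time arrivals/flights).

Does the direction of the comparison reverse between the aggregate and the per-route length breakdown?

Yes

Long-haul: BlueJet 1/5 = 20.0%, Pacifica 60/156 = 38.5% → Pacifica
Short-haul: BlueJet 84/141 = 59.6%, Pacifica 4/5 = 80.0% → Pacifica
Overall: BlueJet 85/146 = 58.2%, Pacifica 64/161 = 39.8% → BlueJet
Pacifica wins each route group but BlueJet wins overall — the comparison reverses. Pacifica's flights skew toward long-haul, which has a lower base rate.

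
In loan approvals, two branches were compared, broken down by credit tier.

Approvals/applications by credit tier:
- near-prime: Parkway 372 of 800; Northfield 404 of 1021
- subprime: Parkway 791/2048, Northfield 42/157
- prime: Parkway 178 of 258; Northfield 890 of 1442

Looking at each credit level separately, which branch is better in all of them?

Parkway

Near-prime: Parkway 372/800 = 46.5%, Northfield 404/1021 = 39.6% → Parkway
Subprime: Parkway 791/2048 = 38.6%, Northfield 42/157 = 26.8% → Parkway
Prime: Parkway 178/258 = 69.0%, Northfield 890/1442 = 61.7% → Parkway
Parkway has the higher rate in all 3 groups.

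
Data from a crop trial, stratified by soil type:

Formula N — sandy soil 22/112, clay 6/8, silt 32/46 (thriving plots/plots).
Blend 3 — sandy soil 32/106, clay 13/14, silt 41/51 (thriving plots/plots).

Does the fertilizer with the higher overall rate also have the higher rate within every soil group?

Yes

Sandy soil: Formula N 22/112 = 19.6%, Blend 3 32/106 = 30.2% → Blend 3
Clay: Formula N 6/8 = 75.0%, Blend 3 13/14 = 92.9% → Blend 3
Silt: Formula N 32/46 = 69.6%, Blend 3 41/51 = 80.4% → Blend 3
Overall: Formula N 60/166 = 36.1%, Blend 3 86/171 = 50.3% → Blend 3
Blend 3 wins overall and in every soil group — no reversal.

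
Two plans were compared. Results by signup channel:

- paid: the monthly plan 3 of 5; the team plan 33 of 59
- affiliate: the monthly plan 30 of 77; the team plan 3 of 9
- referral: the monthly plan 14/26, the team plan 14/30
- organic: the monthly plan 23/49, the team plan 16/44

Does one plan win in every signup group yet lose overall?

Yes

Paid: the monthly plan 3/5 = 60.0%, the team plan 33/59 = 55.9% → the monthly plan
Affiliate: the monthly plan 30/77 = 39.0%, the team plan 3/9 = 33.3% → the monthly plan
Referral: the monthly plan 14/26 = 53.8%, the team plan 14/30 = 46.7% → the monthly plan
Organic: the monthly plan 23/49 = 46.9%, the team plan 16/44 = 36.4% → the monthly plan
Overall: the monthly plan 70/157 = 44.6%, the team plan 66/142 = 46.5% → the team plan
The monthly plan wins each signup group but the team plan wins overall — the comparison reverses. The monthly plan's customers skew toward affiliate, which has a lower base rate.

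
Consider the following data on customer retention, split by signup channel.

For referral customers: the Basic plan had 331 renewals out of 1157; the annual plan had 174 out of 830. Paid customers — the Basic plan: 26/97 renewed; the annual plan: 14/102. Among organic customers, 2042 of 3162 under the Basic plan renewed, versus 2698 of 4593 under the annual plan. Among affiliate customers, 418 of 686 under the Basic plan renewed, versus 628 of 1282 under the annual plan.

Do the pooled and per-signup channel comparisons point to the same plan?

Yes

Referral: the Basic plan 331/1157 = 28.6%, the annual plan 174/830 = 21.0% → the Basic plan
Paid: the Basic plan 26/97 = 26.8%, the annual plan 14/102 = 13.7% → the Basic plan
Organic: the Basic plan 2042/3162 = 64.6%, the annual plan 2698/4593 = 58.7% → the Basic plan
Affiliate: the Basic plan 418/686 = 60.9%, the annual plan 628/1282 = 49.0% → the Basic plan
Overall: the Basic plan 2817/5102 = 55.2%, the annual plan 3514/6807 = 51.6% → the Basic plan
The Basic plan wins overall and in every signup group — no reversal.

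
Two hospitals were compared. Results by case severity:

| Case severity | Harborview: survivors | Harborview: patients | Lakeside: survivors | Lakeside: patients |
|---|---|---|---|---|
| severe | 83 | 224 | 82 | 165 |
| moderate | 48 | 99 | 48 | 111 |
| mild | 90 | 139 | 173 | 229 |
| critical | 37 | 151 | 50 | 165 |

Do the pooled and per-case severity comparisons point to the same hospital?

No

Severe: Harborview 83/224 = 37.1%, Lakeside 82/165 = 49.7% → Lakeside
Moderate: Harborview 48/99 = 48.5%, Lakeside 48/111 = 43.2% → Harborview
Mild: Harborview 90/139 = 64.7%, Lakeside 173/229 = 75.5% → Lakeside
Critical: Harborview 37/151 = 24.5%, Lakeside 50/165 = 30.3% → Lakeside
Overall: Harborview 258/613 = 42.1%, Lakeside 353/670 = 52.7% → Lakeside
Neither sweeps: Harborview wins 1 of 4 groups, Lakeside wins 3. Lakeside wins overall but not every group — no Simpson reversal.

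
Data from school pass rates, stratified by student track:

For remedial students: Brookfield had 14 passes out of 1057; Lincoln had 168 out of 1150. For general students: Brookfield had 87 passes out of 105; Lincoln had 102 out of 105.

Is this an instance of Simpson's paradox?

Remedial: Brookfield 14/1057 = 1.3%, Lincoln 168/1150 = 14.6% → Lincoln
General: Brookfield 87/105 = 82.9%, Lincoln 102/105 = 97.1% → Lincoln
Overall: Brookfield 101/1162 = 8.7%, Lincoln 270/1255 = 21.5% → Lincoln
Lincoln wins overall and in every student group — no reversal.

No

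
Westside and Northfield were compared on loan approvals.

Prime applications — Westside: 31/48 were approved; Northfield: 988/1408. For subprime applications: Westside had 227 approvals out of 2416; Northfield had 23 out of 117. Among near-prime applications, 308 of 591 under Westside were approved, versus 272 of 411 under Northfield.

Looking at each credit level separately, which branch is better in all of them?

Prime: Westside 31/48 = 64.6%, Northfield 988/1408 = 70.2% → Northfield
Subprime: Westside 227/2416 = 9.4%, Northfield 23/117 = 19.7% → Northfield
Near-prime: Westside 308/591 = 52.1%, Northfield 272/411 = 66.2% → Northfield
Northfield has the higher rate in all 3 groups.

Northfield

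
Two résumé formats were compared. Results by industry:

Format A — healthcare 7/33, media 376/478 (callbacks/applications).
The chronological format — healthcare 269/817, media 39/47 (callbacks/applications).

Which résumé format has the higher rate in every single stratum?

Healthcare: Format A 7/33 = 21.2%, the chronological format 269/817 = 32.9% → the chronological format
Media: Format A 376/478 = 78.7%, the chronological format 39/47 = 83.0% → the chronological format
The chronological format has the higher rate in both groups.

the chronological format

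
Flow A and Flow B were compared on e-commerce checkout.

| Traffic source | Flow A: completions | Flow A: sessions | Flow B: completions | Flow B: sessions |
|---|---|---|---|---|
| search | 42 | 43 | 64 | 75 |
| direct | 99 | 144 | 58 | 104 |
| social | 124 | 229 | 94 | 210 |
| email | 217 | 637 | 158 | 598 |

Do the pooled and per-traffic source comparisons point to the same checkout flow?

Search: Flow A 42/43 = 97.7%, Flow B 64/75 = 85.3% → Flow A
Direct: Flow A 99/144 = 68.8%, Flow B 58/104 = 55.8% → Flow A
Social: Flow A 124/229 = 54.1%, Flow B 94/210 = 44.8% → Flow A
Email: Flow A 217/637 = 34.1%, Flow B 158/598 = 26.4% → Flow A
Overall: Flow A 482/1053 = 45.8%, Flow B 374/987 = 37.9% → Flow A
Flow A wins overall and in every traffic group — no reversal.

Yes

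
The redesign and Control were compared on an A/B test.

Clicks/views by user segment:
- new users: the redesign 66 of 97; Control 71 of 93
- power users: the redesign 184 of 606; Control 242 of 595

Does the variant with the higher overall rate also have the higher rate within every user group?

New users: the redesign 66/97 = 68.0%, Control 71/93 = 76.3% → Control
Power users: the redesign 184/606 = 30.4%, Control 242/595 = 40.7% → Control
Overall: the redesign 250/703 = 35.6%, Control 313/688 = 45.5% → Control
Control wins overall and in every user group — no reversal.

Yes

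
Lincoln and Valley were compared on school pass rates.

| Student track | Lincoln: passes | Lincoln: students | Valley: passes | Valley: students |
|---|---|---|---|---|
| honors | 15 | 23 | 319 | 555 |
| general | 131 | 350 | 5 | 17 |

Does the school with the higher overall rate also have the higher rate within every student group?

No

Honors: Lincoln 15/23 = 65.2%, Valley 319/555 = 57.5% → Lincoln
General: Lincoln 131/350 = 37.4%, Valley 5/17 = 29.4% → Lincoln
Overall: Lincoln 146/373 = 39.1%, Valley 324/572 = 56.6% → Valley
Lincoln wins each student group but Valley wins overall — the comparison reverses. Lincoln's students skew toward general, which has a lower base rate.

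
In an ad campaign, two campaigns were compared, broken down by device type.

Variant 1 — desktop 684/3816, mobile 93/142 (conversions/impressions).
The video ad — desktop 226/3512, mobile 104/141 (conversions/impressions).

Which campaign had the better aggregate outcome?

Variant 1

Desktop: Variant 1 684/3816 = 17.9%, the video ad 226/3512 = 6.4% → Variant 1
Mobile: Variant 1 93/142 = 65.5%, the video ad 104/141 = 73.8% → the video ad
Overall: Variant 1 777/3958 = 19.6%, the video ad 330/3653 = 9.0% → Variant 1
(Neither sweeps every device group, but Variant 1 has the higher pooled rate.)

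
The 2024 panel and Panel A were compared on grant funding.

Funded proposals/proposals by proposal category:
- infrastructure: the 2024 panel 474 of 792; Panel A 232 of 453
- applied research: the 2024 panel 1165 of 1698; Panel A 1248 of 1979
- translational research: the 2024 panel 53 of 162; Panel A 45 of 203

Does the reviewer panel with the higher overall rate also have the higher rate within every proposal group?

Yes

Infrastructure: the 2024 panel 474/792 = 59.8%, Panel A 232/453 = 51.2% → the 2024 panel
Applied research: the 2024 panel 1165/1698 = 68.6%, Panel A 1248/1979 = 63.1% → the 2024 panel
Translational research: the 2024 panel 53/162 = 32.7%, Panel A 45/203 = 22.2% → the 2024 panel
Overall: the 2024 panel 1692/2652 = 63.8%, Panel A 1525/2635 = 57.9% → the 2024 panel
The 2024 panel wins overall and in every proposal group — no reversal.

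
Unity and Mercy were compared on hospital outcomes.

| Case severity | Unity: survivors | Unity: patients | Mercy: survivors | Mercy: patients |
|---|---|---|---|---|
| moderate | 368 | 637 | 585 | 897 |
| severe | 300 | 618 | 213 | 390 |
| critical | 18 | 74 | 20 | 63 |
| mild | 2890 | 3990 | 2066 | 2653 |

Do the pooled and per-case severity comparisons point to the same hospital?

Moderate: Unity 368/637 = 57.8%, Mercy 585/897 = 65.2% → Mercy
Severe: Unity 300/618 = 48.5%, Mercy 213/390 = 54.6% → Mercy
Critical: Unity 18/74 = 24.3%, Mercy 20/63 = 31.7% → Mercy
Mild: Unity 2890/3990 = 72.4%, Mercy 2066/2653 = 77.9% → Mercy
Overall: Unity 3576/5319 = 67.2%, Mercy 2884/4003 = 72.0% → Mercy
Mercy wins overall and in every case group — no reversal.

Yes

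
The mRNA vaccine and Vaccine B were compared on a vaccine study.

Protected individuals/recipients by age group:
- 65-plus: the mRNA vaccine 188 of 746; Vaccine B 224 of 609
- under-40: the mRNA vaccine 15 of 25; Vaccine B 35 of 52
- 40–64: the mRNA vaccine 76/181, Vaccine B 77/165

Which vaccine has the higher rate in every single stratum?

65-plus: the mRNA vaccine 188/746 = 25.2%, Vaccine B 224/609 = 36.8% → Vaccine B
Under-40: the mRNA vaccine 15/25 = 60.0%, Vaccine B 35/52 = 67.3% → Vaccine B
40–64: the mRNA vaccine 76/181 = 42.0%, Vaccine B 77/165 = 46.7% → Vaccine B
Vaccine B has the higher rate in all 3 groups.

Vaccine B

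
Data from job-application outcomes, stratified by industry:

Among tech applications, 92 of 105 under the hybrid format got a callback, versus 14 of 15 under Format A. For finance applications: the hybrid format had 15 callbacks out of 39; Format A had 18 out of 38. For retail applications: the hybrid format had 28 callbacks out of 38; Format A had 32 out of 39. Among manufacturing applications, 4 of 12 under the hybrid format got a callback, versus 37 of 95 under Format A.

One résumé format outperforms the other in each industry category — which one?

Tech: the hybrid format 92/105 = 87.6%, Format A 14/15 = 93.3% → Format A
Finance: the hybrid format 15/39 = 38.5%, Format A 18/38 = 47.4% → Format A
Retail: the hybrid format 28/38 = 73.7%, Format A 32/39 = 82.1% → Format A
Manufacturing: the hybrid format 4/12 = 33.3%, Format A 37/95 = 38.9% → Format A
Format A has the higher rate in all 4 groups.

Format A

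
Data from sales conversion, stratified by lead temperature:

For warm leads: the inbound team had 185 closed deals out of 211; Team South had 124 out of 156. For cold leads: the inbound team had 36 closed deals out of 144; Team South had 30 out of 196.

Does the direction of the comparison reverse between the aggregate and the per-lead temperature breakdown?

No

Warm: the inbound team 185/211 = 87.7%, Team South 124/156 = 79.5% → the inbound team
Cold: the inbound team 36/144 = 25.0%, Team South 30/196 = 15.3% → the inbound team
Overall: the inbound team 221/355 = 62.3%, Team South 154/352 = 43.8% → the inbound team
The inbound team wins overall and in every lead group — no reversal.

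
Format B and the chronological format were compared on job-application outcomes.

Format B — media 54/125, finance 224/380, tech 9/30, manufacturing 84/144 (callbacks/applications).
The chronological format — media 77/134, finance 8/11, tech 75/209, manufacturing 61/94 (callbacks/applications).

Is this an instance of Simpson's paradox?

Media: Format B 54/125 = 43.2%, the chronological format 77/134 = 57.5% → the chronological format
Finance: Format B 224/380 = 58.9%, the chronological format 8/11 = 72.7% → the chronological format
Tech: Format B 9/30 = 30.0%, the chronological format 75/209 = 35.9% → the chronological format
Manufacturing: Format B 84/144 = 58.3%, the chronological format 61/94 = 64.9% → the chronological format
Overall: Format B 371/679 = 54.6%, the chronological format 221/448 = 49.3% → Format B
The chronological format wins each industry group but Format B wins overall — the comparison reverses. The chronological format's applications skew toward tech, which has a lower base rate.

Yes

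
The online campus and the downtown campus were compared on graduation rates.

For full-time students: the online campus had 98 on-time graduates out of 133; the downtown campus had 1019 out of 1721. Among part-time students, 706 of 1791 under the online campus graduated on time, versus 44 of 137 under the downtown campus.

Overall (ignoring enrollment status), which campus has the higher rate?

the downtown campus

Full-time: the online campus 98/133 = 73.7%, the downtown campus 1019/1721 = 59.2% → the online campus
Part-time: the online campus 706/1791 = 39.4%, the downtown campus 44/137 = 32.1% → the online campus
Overall: the online campus 804/1924 = 41.8%, the downtown campus 1063/1858 = 57.2% → the downtown campus
(The online campus wins every enrollment group but the downtown campus wins overall — the online campus's students skew toward the low-rate part-time group.)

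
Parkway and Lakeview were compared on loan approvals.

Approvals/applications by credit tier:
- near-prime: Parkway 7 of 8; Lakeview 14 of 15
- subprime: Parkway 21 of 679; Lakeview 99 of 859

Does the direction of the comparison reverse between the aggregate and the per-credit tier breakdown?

No

Near-prime: Parkway 7/8 = 87.5%, Lakeview 14/15 = 93.3% → Lakeview
Subprime: Parkway 21/679 = 3.1%, Lakeview 99/859 = 11.5% → Lakeview
Overall: Parkway 28/687 = 4.1%, Lakeview 113/874 = 12.9% → Lakeview
Lakeview wins overall and in every credit group — no reversal.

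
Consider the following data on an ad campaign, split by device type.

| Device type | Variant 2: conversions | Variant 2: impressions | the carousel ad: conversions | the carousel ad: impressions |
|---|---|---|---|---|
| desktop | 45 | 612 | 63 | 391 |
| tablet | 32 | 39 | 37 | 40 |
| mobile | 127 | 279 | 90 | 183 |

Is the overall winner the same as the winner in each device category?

Desktop: Variant 2 45/612 = 7.4%, the carousel ad 63/391 = 16.1% → the carousel ad
Tablet: Variant 2 32/39 = 82.1%, the carousel ad 37/40 = 92.5% → the carousel ad
Mobile: Variant 2 127/279 = 45.5%, the carousel ad 90/183 = 49.2% → the carousel ad
Overall: Variant 2 204/930 = 21.9%, the carousel ad 190/614 = 30.9% → the carousel ad
The carousel ad wins overall and in every device group — no reversal.

Yes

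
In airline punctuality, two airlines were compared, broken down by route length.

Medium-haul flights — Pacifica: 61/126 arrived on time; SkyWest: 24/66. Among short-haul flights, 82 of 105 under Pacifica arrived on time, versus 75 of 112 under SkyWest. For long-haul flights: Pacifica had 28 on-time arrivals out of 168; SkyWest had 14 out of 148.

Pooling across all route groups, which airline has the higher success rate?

Pacifica

Medium-haul: Pacifica 61/126 = 48.4%, SkyWest 24/66 = 36.4% → Pacifica
Short-haul: Pacifica 82/105 = 78.1%, SkyWest 75/112 = 67.0% → Pacifica
Long-haul: Pacifica 28/168 = 16.7%, SkyWest 14/148 = 9.5% → Pacifica
Overall: Pacifica 171/399 = 42.9%, SkyWest 113/326 = 34.7% → Pacifica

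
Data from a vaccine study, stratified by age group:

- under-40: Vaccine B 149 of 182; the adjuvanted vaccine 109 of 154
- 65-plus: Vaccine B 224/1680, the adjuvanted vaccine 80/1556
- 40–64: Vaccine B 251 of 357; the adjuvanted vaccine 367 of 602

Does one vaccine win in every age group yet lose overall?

No

Under-40: Vaccine B 149/182 = 81.9%, the adjuvanted vaccine 109/154 = 70.8% → Vaccine B
65-plus: Vaccine B 224/1680 = 13.3%, the adjuvanted vaccine 80/1556 = 5.1% → Vaccine B
40–64: Vaccine B 251/357 = 70.3%, the adjuvanted vaccine 367/602 = 61.0% → Vaccine B
Overall: Vaccine B 624/2219 = 28.1%, the adjuvanted vaccine 556/2312 = 24.0% → Vaccine B
Vaccine B wins overall and in every age group — no reversal.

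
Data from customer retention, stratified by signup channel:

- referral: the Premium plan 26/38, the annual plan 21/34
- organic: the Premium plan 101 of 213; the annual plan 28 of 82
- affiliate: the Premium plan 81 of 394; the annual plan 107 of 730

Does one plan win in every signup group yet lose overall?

Referral: the Premium plan 26/38 = 68.4%, the annual plan 21/34 = 61.8% → the Premium plan
Organic: the Premium plan 101/213 = 47.4%, the annual plan 28/82 = 34.1% → the Premium plan
Affiliate: the Premium plan 81/394 = 20.6%, the annual plan 107/730 = 14.7% → the Premium plan
Overall: the Premium plan 208/645 = 32.2%, the annual plan 156/846 = 18.4% → the Premium plan
The Premium plan wins overall and in every signup group — no reversal.

No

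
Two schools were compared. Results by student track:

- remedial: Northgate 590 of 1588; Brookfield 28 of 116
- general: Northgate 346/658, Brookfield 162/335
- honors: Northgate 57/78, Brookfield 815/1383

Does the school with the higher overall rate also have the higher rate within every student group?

No

Remedial: Northgate 590/1588 = 37.2%, Brookfield 28/116 = 24.1% → Northgate
General: Northgate 346/658 = 52.6%, Brookfield 162/335 = 48.4% → Northgate
Honors: Northgate 57/78 = 73.1%, Brookfield 815/1383 = 58.9% → Northgate
Overall: Northgate 993/2324 = 42.7%, Brookfield 1005/1834 = 54.8% → Brookfield
Northgate wins each student group but Brookfield wins overall — the comparison reverses. Northgate's students skew toward remedial, which has a lower base rate.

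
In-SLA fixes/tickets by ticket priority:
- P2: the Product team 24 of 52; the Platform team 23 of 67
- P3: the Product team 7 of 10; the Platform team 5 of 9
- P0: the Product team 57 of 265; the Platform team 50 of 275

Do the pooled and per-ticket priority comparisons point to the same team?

P2: the Product team 24/52 = 46.2%, the Platform team 23/67 = 34.3% → the Product team
P3: the Product team 7/10 = 70.0%, the Platform team 5/9 = 55.6% → the Product team
P0: the Product team 57/265 = 21.5%, the Platform team 50/275 = 18.2% → the Product team
Overall: the Product team 88/327 = 26.9%, the Platform team 78/351 = 22.2% → the Product team
The Product team wins overall and in every ticket group — no reversal.

Yes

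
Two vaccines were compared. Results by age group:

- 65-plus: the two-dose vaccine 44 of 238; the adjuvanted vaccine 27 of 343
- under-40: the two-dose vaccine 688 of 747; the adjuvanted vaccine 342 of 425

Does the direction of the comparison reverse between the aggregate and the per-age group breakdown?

65-plus: the two-dose vaccine 44/238 = 18.5%, the adjuvanted vaccine 27/343 = 7.9% → the two-dose vaccine
Under-40: the two-dose vaccine 688/747 = 92.1%, the adjuvanted vaccine 342/425 = 80.5% → the two-dose vaccine
Overall: the two-dose vaccine 732/985 = 74.3%, the adjuvanted vaccine 369/768 = 48.0% → the two-dose vaccine
The two-dose vaccine wins overall and in every age group — no reversal.

No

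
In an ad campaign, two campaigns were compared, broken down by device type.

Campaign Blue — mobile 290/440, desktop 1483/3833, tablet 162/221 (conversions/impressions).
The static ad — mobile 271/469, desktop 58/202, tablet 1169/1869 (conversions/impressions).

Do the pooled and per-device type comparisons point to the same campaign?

No

Mobile: Campaign Blue 290/440 = 65.9%, the static ad 271/469 = 57.8% → Campaign Blue
Desktop: Campaign Blue 1483/3833 = 38.7%, the static ad 58/202 = 28.7% → Campaign Blue
Tablet: Campaign Blue 162/221 = 73.3%, the static ad 1169/1869 = 62.5% → Campaign Blue
Overall: Campaign Blue 1935/4494 = 43.1%, the static ad 1498/2540 = 59.0% → the static ad
Campaign Blue wins each device group but the static ad wins overall — the comparison reverses. Campaign Blue's impressions skew toward desktop, which has a lower base rate.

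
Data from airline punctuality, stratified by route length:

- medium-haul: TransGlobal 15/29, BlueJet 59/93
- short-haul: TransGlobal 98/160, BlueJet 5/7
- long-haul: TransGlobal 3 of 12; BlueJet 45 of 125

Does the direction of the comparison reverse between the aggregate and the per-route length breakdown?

Medium-haul: TransGlobal 15/29 = 51.7%, BlueJet 59/93 = 63.4% → BlueJet
Short-haul: TransGlobal 98/160 = 61.2%, BlueJet 5/7 = 71.4% → BlueJet
Long-haul: TransGlobal 3/12 = 25.0%, BlueJet 45/125 = 36.0% → BlueJet
Overall: TransGlobal 116/201 = 57.7%, BlueJet 109/225 = 48.4% → TransGlobal
BlueJet wins each route group but TransGlobal wins overall — the comparison reverses. BlueJet's flights skew toward long-haul, which has a lower base rate.

Yes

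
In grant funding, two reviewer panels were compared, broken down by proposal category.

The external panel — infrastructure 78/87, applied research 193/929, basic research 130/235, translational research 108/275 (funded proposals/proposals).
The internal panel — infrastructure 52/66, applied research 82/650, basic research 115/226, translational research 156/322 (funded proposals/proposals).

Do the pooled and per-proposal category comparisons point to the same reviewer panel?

No

Infrastructure: the external panel 78/87 = 89.7%, the internal panel 52/66 = 78.8% → the external panel
Applied research: the external panel 193/929 = 20.8%, the internal panel 82/650 = 12.6% → the external panel
Basic research: the external panel 130/235 = 55.3%, the internal panel 115/226 = 50.9% → the external panel
Translational research: the external panel 108/275 = 39.3%, the internal panel 156/322 = 48.4% → the internal panel
Overall: the external panel 509/1526 = 33.4%, the internal panel 405/1264 = 32.0% → the external panel
Neither sweeps: the external panel wins 3 of 4 groups, the internal panel wins 1. The external panel wins overall but not every group — no Simpson reversal.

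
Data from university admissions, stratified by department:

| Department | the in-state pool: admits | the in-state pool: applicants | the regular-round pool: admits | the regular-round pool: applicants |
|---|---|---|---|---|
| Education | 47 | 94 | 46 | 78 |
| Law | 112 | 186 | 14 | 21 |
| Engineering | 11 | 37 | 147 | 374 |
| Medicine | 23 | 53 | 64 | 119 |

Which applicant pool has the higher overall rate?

Education: the in-state pool 47/94 = 50.0%, the regular-round pool 46/78 = 59.0% → the regular-round pool
Law: the in-state pool 112/186 = 60.2%, the regular-round pool 14/21 = 66.7% → the regular-round pool
Engineering: the in-state pool 11/37 = 29.7%, the regular-round pool 147/374 = 39.3% → the regular-round pool
Medicine: the in-state pool 23/53 = 43.4%, the regular-round pool 64/119 = 53.8% → the regular-round pool
Overall: the in-state pool 193/370 = 52.2%, the regular-round pool 271/592 = 45.8% → the in-state pool
(The regular-round pool wins every department group but the in-state pool wins overall — the regular-round pool's applicants skew toward the low-rate Engineering group.)

the in-state pool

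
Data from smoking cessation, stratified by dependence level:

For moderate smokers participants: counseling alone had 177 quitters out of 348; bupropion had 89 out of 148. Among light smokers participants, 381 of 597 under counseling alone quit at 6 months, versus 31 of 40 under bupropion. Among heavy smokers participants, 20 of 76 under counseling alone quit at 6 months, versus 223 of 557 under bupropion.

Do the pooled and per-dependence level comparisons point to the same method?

No

Moderate smokers: counseling alone 177/348 = 50.9%, bupropion 89/148 = 60.1% → bupropion
Light smokers: counseling alone 381/597 = 63.8%, bupropion 31/40 = 77.5% → bupropion
Heavy smokers: counseling alone 20/76 = 26.3%, bupropion 223/557 = 40.0% → bupropion
Overall: counseling alone 578/1021 = 56.6%, bupropion 343/745 = 46.0% → counseling alone
Bupropion wins each dependence group but counseling alone wins overall — the comparison reverses. Bupropion's participants skew toward heavy smokers, which has a lower base rate.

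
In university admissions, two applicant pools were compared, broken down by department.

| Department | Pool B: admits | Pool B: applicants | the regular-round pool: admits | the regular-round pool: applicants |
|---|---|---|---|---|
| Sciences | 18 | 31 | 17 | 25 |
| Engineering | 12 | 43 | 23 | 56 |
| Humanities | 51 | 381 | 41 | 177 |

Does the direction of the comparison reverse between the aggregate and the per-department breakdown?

No

Sciences: Pool B 18/31 = 58.1%, the regular-round pool 17/25 = 68.0% → the regular-round pool
Engineering: Pool B 12/43 = 27.9%, the regular-round pool 23/56 = 41.1% → the regular-round pool
Humanities: Pool B 51/381 = 13.4%, the regular-round pool 41/177 = 23.2% → the regular-round pool
Overall: Pool B 81/455 = 17.8%, the regular-round pool 81/258 = 31.4% → the regular-round pool
The regular-round pool wins overall and in every department group — no reversal.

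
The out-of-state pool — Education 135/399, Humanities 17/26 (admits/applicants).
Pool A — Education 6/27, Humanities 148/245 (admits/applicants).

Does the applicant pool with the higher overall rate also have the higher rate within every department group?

No

Education: the out-of-state pool 135/399 = 33.8%, Pool A 6/27 = 22.2% → the out-of-state pool
Humanities: the out-of-state pool 17/26 = 65.4%, Pool A 148/245 = 60.4% → the out-of-state pool
Overall: the out-of-state pool 152/425 = 35.8%, Pool A 154/272 = 56.6% → Pool A
The out-of-state pool wins each department group but Pool A wins overall — the comparison reverses. The out-of-state pool's applicants skew toward Education, which has a lower base rate.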